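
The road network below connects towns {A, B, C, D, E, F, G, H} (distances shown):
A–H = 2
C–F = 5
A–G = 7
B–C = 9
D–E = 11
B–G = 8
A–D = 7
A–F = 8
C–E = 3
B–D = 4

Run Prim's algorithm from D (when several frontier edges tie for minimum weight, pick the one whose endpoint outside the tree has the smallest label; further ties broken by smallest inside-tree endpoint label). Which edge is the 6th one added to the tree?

C-F

Prim, starting at D.
Step 1: frontier [B–D 4, A–D 7, D–E 11] → take B–D (4); add B.
Step 2: frontier [B–G 8, B–C 9, A–D 7, D–E 11] → take A–D (7); add A.
Step 3: frontier [A–H 2, A–G 7, A–F 8, B–G 8, B–C 9, D–E 11] → take A–H (2); add H.
Step 4: frontier [A–G 7, A–F 8, B–G 8, B–C 9, D–E 11] → take A–G (7); add G.
Step 5: frontier [A–F 8, B–C 9, D–E 11] → take A–F (8); add F.
Step 6: frontier [B–C 9, D–E 11, C–F 5] → take C–F (5); add C.
Step 7: frontier [C–E 3, D–E 11] → take C–E (3); add E.
The 6th edge added is C–F.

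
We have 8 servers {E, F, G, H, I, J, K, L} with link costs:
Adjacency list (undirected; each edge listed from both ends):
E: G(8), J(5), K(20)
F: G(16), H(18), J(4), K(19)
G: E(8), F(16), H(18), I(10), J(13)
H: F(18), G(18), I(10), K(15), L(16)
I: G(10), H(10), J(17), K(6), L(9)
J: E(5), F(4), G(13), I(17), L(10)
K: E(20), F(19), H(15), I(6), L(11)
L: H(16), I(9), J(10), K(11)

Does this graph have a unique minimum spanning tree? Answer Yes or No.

Kruskal: consider edges lightest-first.
F—J (4): add — endpoints in different components.
E—J (5): add — endpoints in different components.
I—K (6): add — endpoints in different components.
E—G (8): add — endpoints in different components.
I—L (9): add — endpoints in different components.
G—I (10): add — endpoints in different components.
H—I (10): add — endpoints in different components.
Non-tree edge J—L has weight 10, equal to the heaviest edge on its tree cycle — swapping gives another MST of the same weight. Not unique.

No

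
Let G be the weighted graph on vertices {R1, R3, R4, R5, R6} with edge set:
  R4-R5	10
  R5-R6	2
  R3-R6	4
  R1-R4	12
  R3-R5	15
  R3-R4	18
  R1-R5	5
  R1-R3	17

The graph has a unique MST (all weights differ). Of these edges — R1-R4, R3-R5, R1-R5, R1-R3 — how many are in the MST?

Sort edges by weight, then run Kruskal:
R5-R6 (2): add. Components now {R5,R6} {R3} {R4} {R1}
R3-R6 (4): add. Components now {R3,R5,R6} {R4} {R1}
R1-R5 (5): add. Components now {R1,R3,R5,R6} {R4}
R4-R5 (10): add. Components now {R1,R3,R4,R5,R6}
MST edge set: {R5-R6, R3-R6, R1-R5, R4-R5}.
Of the listed edges, {R1-R5} are in the MST → 1.

1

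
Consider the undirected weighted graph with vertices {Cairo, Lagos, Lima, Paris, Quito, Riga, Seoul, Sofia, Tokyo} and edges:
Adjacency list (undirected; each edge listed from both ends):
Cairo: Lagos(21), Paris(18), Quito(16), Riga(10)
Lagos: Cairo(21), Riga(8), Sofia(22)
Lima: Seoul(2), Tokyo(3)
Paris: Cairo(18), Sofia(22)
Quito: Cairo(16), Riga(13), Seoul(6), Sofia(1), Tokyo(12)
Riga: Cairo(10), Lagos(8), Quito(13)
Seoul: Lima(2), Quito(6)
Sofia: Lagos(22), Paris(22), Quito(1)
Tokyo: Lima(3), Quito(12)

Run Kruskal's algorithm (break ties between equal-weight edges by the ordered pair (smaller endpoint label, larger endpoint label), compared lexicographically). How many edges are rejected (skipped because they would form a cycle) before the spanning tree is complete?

2

Kruskal's algorithm — process edges by increasing weight (ties by edge label):
Quito—Sofia (1): add — endpoints in different components.
Lima—Seoul (2): add — endpoints in different components.
Lima—Tokyo (3): add — endpoints in different components.
Quito—Seoul (6): add — endpoints in different components.
Lagos—Riga (8): add — endpoints in different components.
Cairo—Riga (10): add — endpoints in different components.
Quito—Tokyo (12): skip — Tokyo and Quito already connected.
Quito—Riga (13): add — endpoints in different components.
Cairo—Quito (16): skip — Cairo and Quito already connected.
Cairo—Paris (18): add — endpoints in different components.
Edges rejected before the tree was complete: 2.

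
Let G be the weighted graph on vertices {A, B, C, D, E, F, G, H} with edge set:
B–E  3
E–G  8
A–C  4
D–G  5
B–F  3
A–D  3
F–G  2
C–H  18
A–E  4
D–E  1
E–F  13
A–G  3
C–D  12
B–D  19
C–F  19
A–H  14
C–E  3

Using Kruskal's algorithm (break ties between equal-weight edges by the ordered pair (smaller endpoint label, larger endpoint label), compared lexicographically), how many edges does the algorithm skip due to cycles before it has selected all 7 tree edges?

Kruskal: consider edges lightest-first.
D–E (1): add — endpoints in different components.
F–G (2): add — endpoints in different components.
A–D (3): add — endpoints in different components.
A–G (3): add — endpoints in different components.
B–E (3): add — endpoints in different components.
B–F (3): skip — B and F already connected.
C–E (3): add — endpoints in different components.
A–C (4): skip — A and C already connected.
A–E (4): skip — A and E already connected.
D–G (5): skip — D and G already connected.
E–G (8): skip — E and G already connected.
C–D (12): skip — C and D already connected.
E–F (13): skip — E and F already connected.
A–H (14): add — endpoints in different components.
Edges rejected before the tree was complete: 7.

7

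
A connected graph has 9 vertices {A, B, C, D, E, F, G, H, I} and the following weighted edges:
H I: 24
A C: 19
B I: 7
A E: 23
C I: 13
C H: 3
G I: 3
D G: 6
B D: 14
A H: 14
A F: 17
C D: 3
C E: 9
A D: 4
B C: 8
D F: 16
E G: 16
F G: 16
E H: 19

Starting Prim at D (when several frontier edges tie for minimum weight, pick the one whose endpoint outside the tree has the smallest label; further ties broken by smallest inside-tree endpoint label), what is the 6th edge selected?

Prim's algorithm from D:
Step 1: cheapest edge leaving the tree is C D (3); add C.
Step 2: cheapest edge leaving the tree is C H (3); add H.
Step 3: cheapest edge leaving the tree is A D (4); add A.
Step 4: cheapest edge leaving the tree is D G (6); add G.
Step 5: cheapest edge leaving the tree is G I (3); add I.
Step 6: cheapest edge leaving the tree is B I (7); add B.
Step 7: cheapest edge leaving the tree is C E (9); add E.
Step 8: cheapest edge leaving the tree is D F (16); add F.
The 6th edge added is B I.

B-I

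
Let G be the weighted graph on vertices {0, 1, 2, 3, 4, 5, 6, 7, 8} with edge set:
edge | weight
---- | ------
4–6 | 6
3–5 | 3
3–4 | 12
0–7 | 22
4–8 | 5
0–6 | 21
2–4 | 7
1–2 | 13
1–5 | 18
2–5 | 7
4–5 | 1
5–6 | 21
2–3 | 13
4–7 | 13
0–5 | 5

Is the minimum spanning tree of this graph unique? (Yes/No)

Kruskal's algorithm — process edges by increasing weight (ties by edge label):
4–5 (1): add — endpoints in different components.
3–5 (3): add — endpoints in different components.
0–5 (5): add — endpoints in different components.
4–8 (5): add — endpoints in different components.
4–6 (6): add — endpoints in different components.
2–4 (7): add — endpoints in different components.
2–5 (7): skip — 2 and 5 already connected.
3–4 (12): skip — 3 and 4 already connected.
1–2 (13): add — endpoints in different components.
2–3 (13): skip — 2 and 3 already connected.
4–7 (13): add — endpoints in different components.
Non-tree edge 2–5 has weight 7, equal to the heaviest edge on its tree cycle — swapping gives another MST of the same weight. Not unique.

No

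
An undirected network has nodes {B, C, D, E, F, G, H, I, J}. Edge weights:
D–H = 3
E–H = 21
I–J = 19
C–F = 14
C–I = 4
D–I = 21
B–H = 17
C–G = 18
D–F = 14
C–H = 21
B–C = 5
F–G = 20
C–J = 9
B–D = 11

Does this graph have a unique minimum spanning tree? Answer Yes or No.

No

Sort edges by weight, then run Kruskal:
D–H (3): add — endpoints in different components.
C–I (4): add — endpoints in different components.
B–C (5): add — endpoints in different components.
C–J (9): add — endpoints in different components.
B–D (11): add — endpoints in different components.
C–F (14): add — endpoints in different components.
D–F (14): skip — D and F already connected.
B–H (17): skip — B and H already connected.
C–G (18): add — endpoints in different components.
I–J (19): skip — I and J already connected.
F–G (20): skip — F and G already connected.
C–H (21): skip — C and H already connected.
D–I (21): skip — D and I already connected.
E–H (21): add — endpoints in different components.
Non-tree edge D–F has weight 14, equal to the heaviest edge on its tree cycle — swapping gives another MST of the same weight. Not unique.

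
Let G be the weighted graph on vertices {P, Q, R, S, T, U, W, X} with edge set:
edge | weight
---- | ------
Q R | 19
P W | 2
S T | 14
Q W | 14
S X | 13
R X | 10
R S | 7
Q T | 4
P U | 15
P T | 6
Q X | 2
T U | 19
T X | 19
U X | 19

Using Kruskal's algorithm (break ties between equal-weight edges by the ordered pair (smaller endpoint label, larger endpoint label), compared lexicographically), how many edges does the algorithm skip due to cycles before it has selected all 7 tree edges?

3

Sort edges by weight, then run Kruskal:
P W (2): add — endpoints in different components.
Q X (2): add — endpoints in different components.
Q T (4): add — endpoints in different components.
P T (6): add — endpoints in different components.
R S (7): add — endpoints in different components.
R X (10): add — endpoints in different components.
S X (13): skip — S and X already connected.
Q W (14): skip — W and Q already connected.
S T (14): skip — T and S already connected.
P U (15): add — endpoints in different components.
Edges rejected before the tree was complete: 3.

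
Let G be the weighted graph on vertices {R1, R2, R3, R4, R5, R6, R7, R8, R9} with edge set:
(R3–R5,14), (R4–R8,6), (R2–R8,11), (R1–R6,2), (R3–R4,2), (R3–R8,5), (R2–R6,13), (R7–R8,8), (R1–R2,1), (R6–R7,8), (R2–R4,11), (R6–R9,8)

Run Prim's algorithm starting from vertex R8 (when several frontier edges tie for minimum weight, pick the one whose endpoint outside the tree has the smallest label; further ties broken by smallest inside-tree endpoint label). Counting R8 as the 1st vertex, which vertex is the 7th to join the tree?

R2

Prim, starting at R8.
Step 1: frontier [R3–R8 5, R4–R8 6, R7–R8 8, R2–R8 11] → take R3–R8 (5); add R3.
Step 2: frontier [R3–R4 2, R3–R5 14, R4–R8 6, R7–R8 8, R2–R8 11] → take R3–R4 (2); add R4.
Step 3: frontier [R3–R5 14, R2–R4 11, R7–R8 8, R2–R8 11] → take R7–R8 (8); add R7.
Step 4: frontier [R3–R5 14, R2–R4 11, R6–R7 8, R2–R8 11] → take R6–R7 (8); add R6.
Step 5: frontier [R3–R5 14, R2–R4 11, R1–R6 2, R6–R9 8, R2–R6 13, R2–R8 11] → take R1–R6 (2); add R1.
Step 6: frontier [R1–R2 1, R3–R5 14, R2–R4 11, R6–R9 8, R2–R6 13, R2–R8 11] → take R1–R2 (1); add R2.
Step 7: frontier [R3–R5 14, R6–R9 8] → take R6–R9 (8); add R9.
Step 8: frontier [R3–R5 14] → take R3–R5 (14); add R5.
Vertex order: R8, R3, R4, R7, R6, R1, R2, R9, R5. The 7th vertex is R2.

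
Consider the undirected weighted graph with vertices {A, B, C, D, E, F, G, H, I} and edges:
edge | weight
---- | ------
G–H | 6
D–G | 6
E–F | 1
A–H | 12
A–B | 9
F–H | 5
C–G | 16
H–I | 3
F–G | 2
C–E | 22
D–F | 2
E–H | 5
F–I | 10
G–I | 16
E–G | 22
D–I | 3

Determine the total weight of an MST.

Grow the tree from E using Prim:
Step 1: cheapest edge leaving the tree is E–F (1); add F.
Step 2: cheapest edge leaving the tree is D–F (2); add D.
Step 3: cheapest edge leaving the tree is F–G (2); add G.
Step 4: cheapest edge leaving the tree is D–I (3); add I.
Step 5: cheapest edge leaving the tree is H–I (3); add H.
Step 6: cheapest edge leaving the tree is A–H (12); add A.
Step 7: cheapest edge leaving the tree is A–B (9); add B.
Step 8: cheapest edge leaving the tree is C–G (16); add C.
MST edges: E–F, D–F, F–G, D–I, H–I, A–H, A–B, C–G; total weight 1+2+2+3+3+12+9+16 = 48.

48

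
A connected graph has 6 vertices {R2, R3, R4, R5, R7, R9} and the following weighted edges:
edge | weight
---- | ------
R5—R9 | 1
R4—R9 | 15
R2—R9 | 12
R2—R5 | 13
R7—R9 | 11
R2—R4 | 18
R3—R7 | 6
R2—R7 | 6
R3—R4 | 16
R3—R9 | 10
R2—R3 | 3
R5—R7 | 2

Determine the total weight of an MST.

Grow the tree from R5 using Prim:
Step 1: cheapest edge leaving the tree is R5—R9 (1); add R9.
Step 2: cheapest edge leaving the tree is R5—R7 (2); add R7.
Step 3: cheapest edge leaving the tree is R2—R7 (6); add R2.
Step 4: cheapest edge leaving the tree is R2—R3 (3); add R3.
Step 5: cheapest edge leaving the tree is R4—R9 (15); add R4.
MST edges: R5—R9, R5—R7, R2—R7, R2—R3, R4—R9; total weight 1+2+6+3+15 = 27.

27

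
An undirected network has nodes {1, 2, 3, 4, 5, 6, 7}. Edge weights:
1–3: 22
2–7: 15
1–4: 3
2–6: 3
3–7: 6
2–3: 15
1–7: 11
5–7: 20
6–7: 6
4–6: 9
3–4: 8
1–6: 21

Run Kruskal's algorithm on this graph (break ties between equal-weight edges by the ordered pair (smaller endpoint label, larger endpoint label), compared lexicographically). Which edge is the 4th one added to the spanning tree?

6-7

Kruskal: consider edges lightest-first.
1–4 (3): add — endpoints in different components.
2–6 (3): add — endpoints in different components.
3–7 (6): add — endpoints in different components.
6–7 (6): add — endpoints in different components.
3–4 (8): add — endpoints in different components.
4–6 (9): skip — 4 and 6 already connected.
1–7 (11): skip — 1 and 7 already connected.
2–3 (15): skip — 2 and 3 already connected.
2–7 (15): skip — 2 and 7 already connected.
5–7 (20): add — endpoints in different components.
The 4th edge added is 6–7.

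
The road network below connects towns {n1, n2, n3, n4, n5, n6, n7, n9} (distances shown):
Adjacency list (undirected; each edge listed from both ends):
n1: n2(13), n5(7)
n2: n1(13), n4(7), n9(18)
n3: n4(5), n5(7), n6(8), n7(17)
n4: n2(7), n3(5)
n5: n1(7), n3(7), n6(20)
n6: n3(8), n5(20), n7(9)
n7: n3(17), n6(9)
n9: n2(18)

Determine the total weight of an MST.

Kruskal's algorithm — process edges by increasing weight (ties by edge label):
n3-n4 (5): add — endpoints in different components.
n1-n5 (7): add — endpoints in different components.
n2-n4 (7): add — endpoints in different components.
n3-n5 (7): add — endpoints in different components.
n3-n6 (8): add — endpoints in different components.
n6-n7 (9): add — endpoints in different components.
n1-n2 (13): skip — n2 and n1 already connected.
n3-n7 (17): skip — n3 and n7 already connected.
n2-n9 (18): add — endpoints in different components.
MST edges: n3-n4, n1-n5, n2-n4, n3-n5, n3-n6, n6-n7, n2-n9; total weight 5+7+7+7+8+9+18 = 61.

61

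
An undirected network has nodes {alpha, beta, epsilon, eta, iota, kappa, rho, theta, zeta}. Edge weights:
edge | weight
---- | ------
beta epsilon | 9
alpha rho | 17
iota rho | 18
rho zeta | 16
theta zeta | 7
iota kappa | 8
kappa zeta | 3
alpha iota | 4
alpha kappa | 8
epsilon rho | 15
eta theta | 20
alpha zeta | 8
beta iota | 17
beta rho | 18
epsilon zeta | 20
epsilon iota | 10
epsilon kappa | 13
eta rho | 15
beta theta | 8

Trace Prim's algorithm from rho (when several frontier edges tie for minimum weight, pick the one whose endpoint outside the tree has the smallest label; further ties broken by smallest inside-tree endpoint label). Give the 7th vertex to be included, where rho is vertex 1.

Prim's algorithm from rho:
Step 1: cheapest edge leaving the tree is epsilon rho (15); add epsilon.
Step 2: cheapest edge leaving the tree is beta epsilon (9); add beta.
Step 3: cheapest edge leaving the tree is beta theta (8); add theta.
Step 4: cheapest edge leaving the tree is theta zeta (7); add zeta.
Step 5: cheapest edge leaving the tree is kappa zeta (3); add kappa.
Step 6: cheapest edge leaving the tree is alpha kappa (8); add alpha.
Step 7: cheapest edge leaving the tree is alpha iota (4); add iota.
Step 8: cheapest edge leaving the tree is eta rho (15); add eta.
Vertex order: rho, epsilon, beta, theta, zeta, kappa, alpha, iota, eta. The 7th vertex is alpha.

alpha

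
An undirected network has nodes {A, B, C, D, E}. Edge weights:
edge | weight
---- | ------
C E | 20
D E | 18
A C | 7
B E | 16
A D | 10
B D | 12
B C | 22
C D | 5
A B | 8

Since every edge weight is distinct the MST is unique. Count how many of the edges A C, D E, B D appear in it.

Sort edges by weight, then run Kruskal:
C D (5): add — endpoints in different components.
A C (7): add — endpoints in different components.
A B (8): add — endpoints in different components.
A D (10): skip — A and D already connected.
B D (12): skip — B and D already connected.
B E (16): add — endpoints in different components.
MST edge set: {C D, A C, A B, B E}.
Of the listed edges, {A C} are in the MST → 1.

1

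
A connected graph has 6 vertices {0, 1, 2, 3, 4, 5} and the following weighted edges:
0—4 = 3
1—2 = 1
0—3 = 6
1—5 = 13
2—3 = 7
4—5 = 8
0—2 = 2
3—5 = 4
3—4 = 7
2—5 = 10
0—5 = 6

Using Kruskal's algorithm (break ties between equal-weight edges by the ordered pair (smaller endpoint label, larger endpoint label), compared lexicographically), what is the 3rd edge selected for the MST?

0-4

Sort edges by weight, then run Kruskal:
1—2 (1): add — endpoints in different components.
0—2 (2): add — endpoints in different components.
0—4 (3): add — endpoints in different components.
3—5 (4): add — endpoints in different components.
0—3 (6): add — endpoints in different components.
The 3rd edge added is 0—4.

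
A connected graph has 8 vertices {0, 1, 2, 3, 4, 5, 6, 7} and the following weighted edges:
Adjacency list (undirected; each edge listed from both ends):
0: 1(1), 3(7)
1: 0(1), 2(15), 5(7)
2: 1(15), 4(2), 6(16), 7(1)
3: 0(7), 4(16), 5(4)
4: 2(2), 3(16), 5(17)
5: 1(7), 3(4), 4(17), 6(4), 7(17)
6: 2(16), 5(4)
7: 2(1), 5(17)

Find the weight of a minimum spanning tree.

34

Prim's algorithm from 5:
Step 1: cheapest edge leaving the tree is 3–5 (4); add 3.
Step 2: cheapest edge leaving the tree is 5–6 (4); add 6.
Step 3: cheapest edge leaving the tree is 0–3 (7); add 0.
Step 4: cheapest edge leaving the tree is 0–1 (1); add 1.
Step 5: cheapest edge leaving the tree is 1–2 (15); add 2.
Step 6: cheapest edge leaving the tree is 2–7 (1); add 7.
Step 7: cheapest edge leaving the tree is 2–4 (2); add 4.
MST edges: 3–5, 5–6, 0–3, 0–1, 1–2, 2–7, 2–4; total weight 4+4+7+1+15+1+2 = 34.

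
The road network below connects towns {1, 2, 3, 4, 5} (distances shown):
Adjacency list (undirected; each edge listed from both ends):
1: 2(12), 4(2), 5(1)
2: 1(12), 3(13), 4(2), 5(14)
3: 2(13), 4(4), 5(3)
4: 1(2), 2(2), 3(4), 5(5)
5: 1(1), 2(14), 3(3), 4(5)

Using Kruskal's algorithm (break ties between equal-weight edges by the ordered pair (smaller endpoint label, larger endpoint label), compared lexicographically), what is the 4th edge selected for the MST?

Sort edges by weight, then run Kruskal:
1—5 (1): add — endpoints in different components.
1—4 (2): add — endpoints in different components.
2—4 (2): add — endpoints in different components.
3—5 (3): add — endpoints in different components.
The 4th edge added is 3—5.

3-5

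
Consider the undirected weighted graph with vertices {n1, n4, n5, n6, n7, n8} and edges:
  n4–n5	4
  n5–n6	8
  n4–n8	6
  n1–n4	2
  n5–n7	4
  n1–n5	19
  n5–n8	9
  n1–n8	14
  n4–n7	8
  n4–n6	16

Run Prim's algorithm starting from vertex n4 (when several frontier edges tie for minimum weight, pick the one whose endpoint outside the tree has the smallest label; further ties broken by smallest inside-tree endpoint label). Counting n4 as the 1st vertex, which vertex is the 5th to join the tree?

n8

Grow the tree from n4 using Prim:
Step 1: cheapest edge leaving the tree is n1–n4 (2); add n1.
Step 2: cheapest edge leaving the tree is n4–n5 (4); add n5.
Step 3: cheapest edge leaving the tree is n5–n7 (4); add n7.
Step 4: cheapest edge leaving the tree is n4–n8 (6); add n8.
Step 5: cheapest edge leaving the tree is n5–n6 (8); add n6.
Vertex order: n4, n1, n5, n7, n8, n6. The 5th vertex is n8.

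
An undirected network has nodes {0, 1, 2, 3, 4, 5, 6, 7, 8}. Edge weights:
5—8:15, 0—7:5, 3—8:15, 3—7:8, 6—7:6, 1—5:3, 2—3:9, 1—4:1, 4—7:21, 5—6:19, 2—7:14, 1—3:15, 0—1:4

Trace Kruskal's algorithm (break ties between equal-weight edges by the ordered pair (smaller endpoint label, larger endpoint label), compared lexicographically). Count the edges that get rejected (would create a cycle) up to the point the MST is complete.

Sort edges by weight, then run Kruskal:
1—4 (1): add — endpoints in different components.
1—5 (3): add — endpoints in different components.
0—1 (4): add — endpoints in different components.
0—7 (5): add — endpoints in different components.
6—7 (6): add — endpoints in different components.
3—7 (8): add — endpoints in different components.
2—3 (9): add — endpoints in different components.
2—7 (14): skip — 2 and 7 already connected.
1—3 (15): skip — 1 and 3 already connected.
3—8 (15): add — endpoints in different components.
Edges rejected before the tree was complete: 2.

2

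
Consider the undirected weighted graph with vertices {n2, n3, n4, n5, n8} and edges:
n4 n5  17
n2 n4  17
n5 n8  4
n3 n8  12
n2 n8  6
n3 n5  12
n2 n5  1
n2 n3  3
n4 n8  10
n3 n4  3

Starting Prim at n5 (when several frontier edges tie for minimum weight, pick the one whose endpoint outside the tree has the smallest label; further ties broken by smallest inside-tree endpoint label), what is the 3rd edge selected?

n3-n4

Prim's algorithm from n5:
Step 1: frontier [n2 n5 1, n5 n8 4, n3 n5 12, n4 n5 17] → take n2 n5 (1); add n2.
Step 2: frontier [n2 n3 3, n2 n8 6, n2 n4 17, n5 n8 4, n3 n5 12, n4 n5 17] → take n2 n3 (3); add n3.
Step 3: frontier [n2 n8 6, n2 n4 17, n3 n4 3, n3 n8 12, n5 n8 4, n4 n5 17] → take n3 n4 (3); add n4.
Step 4: frontier [n2 n8 6, n3 n8 12, n4 n8 10, n5 n8 4] → take n5 n8 (4); add n8.
The 3rd edge added is n3 n4.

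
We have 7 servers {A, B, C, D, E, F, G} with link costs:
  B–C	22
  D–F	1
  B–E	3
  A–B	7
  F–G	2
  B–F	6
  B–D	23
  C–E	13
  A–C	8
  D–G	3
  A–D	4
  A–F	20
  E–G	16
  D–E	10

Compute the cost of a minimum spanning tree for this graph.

Grow the tree from G using Prim:
Step 1: cheapest edge leaving the tree is F–G (2); add F.
Step 2: cheapest edge leaving the tree is D–F (1); add D.
Step 3: cheapest edge leaving the tree is A–D (4); add A.
Step 4: cheapest edge leaving the tree is B–F (6); add B.
Step 5: cheapest edge leaving the tree is B–E (3); add E.
Step 6: cheapest edge leaving the tree is A–C (8); add C.
MST edges: F–G, D–F, A–D, B–F, B–E, A–C; total weight 2+1+4+6+3+8 = 24.

24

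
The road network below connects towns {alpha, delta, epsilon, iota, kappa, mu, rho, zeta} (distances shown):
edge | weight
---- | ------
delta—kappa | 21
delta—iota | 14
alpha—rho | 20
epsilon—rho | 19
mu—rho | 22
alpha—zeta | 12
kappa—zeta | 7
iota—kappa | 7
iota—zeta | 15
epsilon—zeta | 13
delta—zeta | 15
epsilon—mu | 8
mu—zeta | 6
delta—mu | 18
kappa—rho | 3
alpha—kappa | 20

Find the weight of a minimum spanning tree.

57

Prim, starting at kappa.
Step 1: cheapest edge leaving the tree is kappa—rho (3); add rho.
Step 2: cheapest edge leaving the tree is iota—kappa (7); add iota.
Step 3: cheapest edge leaving the tree is kappa—zeta (7); add zeta.
Step 4: cheapest edge leaving the tree is mu—zeta (6); add mu.
Step 5: cheapest edge leaving the tree is epsilon—mu (8); add epsilon.
Step 6: cheapest edge leaving the tree is alpha—zeta (12); add alpha.
Step 7: cheapest edge leaving the tree is delta—iota (14); add delta.
MST edges: kappa—rho, iota—kappa, kappa—zeta, mu—zeta, epsilon—mu, alpha—zeta, delta—iota; total weight 3+7+7+6+8+12+14 = 57.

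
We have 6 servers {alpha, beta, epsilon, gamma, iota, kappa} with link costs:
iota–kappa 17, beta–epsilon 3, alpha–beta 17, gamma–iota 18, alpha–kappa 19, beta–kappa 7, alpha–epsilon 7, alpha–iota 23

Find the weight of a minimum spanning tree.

52

Prim, starting at epsilon.
Step 1: frontier [beta–epsilon 3, alpha–epsilon 7] → take beta–epsilon (3); add beta.
Step 2: frontier [beta–kappa 7, alpha–beta 17, alpha–epsilon 7] → take alpha–epsilon (7); add alpha.
Step 3: frontier [alpha–kappa 19, alpha–iota 23, beta–kappa 7] → take beta–kappa (7); add kappa.
Step 4: frontier [alpha–iota 23, iota–kappa 17] → take iota–kappa (17); add iota.
Step 5: frontier [gamma–iota 18] → take gamma–iota (18); add gamma.
MST edges: beta–epsilon, alpha–epsilon, beta–kappa, iota–kappa, gamma–iota; total weight 3+7+7+17+18 = 52.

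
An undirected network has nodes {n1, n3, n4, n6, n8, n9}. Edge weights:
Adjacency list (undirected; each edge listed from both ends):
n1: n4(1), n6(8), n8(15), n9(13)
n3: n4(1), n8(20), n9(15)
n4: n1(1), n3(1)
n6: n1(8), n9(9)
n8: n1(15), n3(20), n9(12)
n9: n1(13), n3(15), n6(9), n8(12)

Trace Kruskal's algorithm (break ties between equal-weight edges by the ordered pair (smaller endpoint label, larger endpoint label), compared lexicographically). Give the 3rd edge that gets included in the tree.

Kruskal: consider edges lightest-first.
n1—n4 (1): add — endpoints in different components.
n3—n4 (1): add — endpoints in different components.
n1—n6 (8): add — endpoints in different components.
n6—n9 (9): add — endpoints in different components.
n8—n9 (12): add — endpoints in different components.
The 3rd edge added is n1—n6.

n1-n6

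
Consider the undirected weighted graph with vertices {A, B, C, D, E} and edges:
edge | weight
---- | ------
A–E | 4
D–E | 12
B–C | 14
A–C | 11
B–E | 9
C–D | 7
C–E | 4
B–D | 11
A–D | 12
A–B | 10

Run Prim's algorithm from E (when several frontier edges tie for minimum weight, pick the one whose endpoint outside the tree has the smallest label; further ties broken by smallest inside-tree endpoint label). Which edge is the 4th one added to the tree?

Prim's algorithm from E:
Step 1: frontier [A–E 4, C–E 4, B–E 9, D–E 12] → take A–E (4); add A.
Step 2: frontier [A–B 10, A–C 11, A–D 12, C–E 4, B–E 9, D–E 12] → take C–E (4); add C.
Step 3: frontier [A–B 10, A–D 12, C–D 7, B–C 14, B–E 9, D–E 12] → take C–D (7); add D.
Step 4: frontier [A–B 10, B–C 14, B–D 11, B–E 9] → take B–E (9); add B.
The 4th edge added is B–E.

B-E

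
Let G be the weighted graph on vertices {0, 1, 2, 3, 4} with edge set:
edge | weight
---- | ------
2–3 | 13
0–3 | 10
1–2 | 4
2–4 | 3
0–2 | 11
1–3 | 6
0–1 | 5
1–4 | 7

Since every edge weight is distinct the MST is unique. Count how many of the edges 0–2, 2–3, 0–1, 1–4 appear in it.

Kruskal: consider edges lightest-first.
2–4 (3): add. Components now {0} {1} {2,4} {3}
1–2 (4): add. Components now {0} {1,2,4} {3}
0–1 (5): add. Components now {0,1,2,4} {3}
1–3 (6): add. Components now {0,1,2,3,4}
MST edge set: {2–4, 1–2, 0–1, 1–3}.
Of the listed edges, {0–1} are in the MST → 1.

1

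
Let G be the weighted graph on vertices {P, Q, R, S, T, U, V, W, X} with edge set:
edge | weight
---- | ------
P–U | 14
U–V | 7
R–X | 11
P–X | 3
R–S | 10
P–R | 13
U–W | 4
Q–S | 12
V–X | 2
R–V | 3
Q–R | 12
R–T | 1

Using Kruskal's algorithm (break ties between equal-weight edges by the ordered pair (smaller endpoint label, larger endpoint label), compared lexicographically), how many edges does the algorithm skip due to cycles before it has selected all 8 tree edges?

1

Kruskal: consider edges lightest-first.
R–T (1): add — endpoints in different components.
V–X (2): add — endpoints in different components.
P–X (3): add — endpoints in different components.
R–V (3): add — endpoints in different components.
U–W (4): add — endpoints in different components.
U–V (7): add — endpoints in different components.
R–S (10): add — endpoints in different components.
R–X (11): skip — X and R already connected.
Q–R (12): add — endpoints in different components.
Edges rejected before the tree was complete: 1.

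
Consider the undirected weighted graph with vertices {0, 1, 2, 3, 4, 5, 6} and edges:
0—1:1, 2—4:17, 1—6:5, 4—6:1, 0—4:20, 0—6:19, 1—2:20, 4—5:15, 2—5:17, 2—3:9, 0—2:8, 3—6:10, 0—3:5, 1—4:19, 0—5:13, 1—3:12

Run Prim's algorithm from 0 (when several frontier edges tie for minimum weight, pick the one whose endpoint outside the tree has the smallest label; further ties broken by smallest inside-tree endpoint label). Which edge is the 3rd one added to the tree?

Grow the tree from 0 using Prim:
Step 1: cheapest edge leaving the tree is 0—1 (1); add 1.
Step 2: cheapest edge leaving the tree is 0—3 (5); add 3.
Step 3: cheapest edge leaving the tree is 1—6 (5); add 6.
Step 4: cheapest edge leaving the tree is 4—6 (1); add 4.
Step 5: cheapest edge leaving the tree is 0—2 (8); add 2.
Step 6: cheapest edge leaving the tree is 0—5 (13); add 5.
The 3rd edge added is 1—6.

1-6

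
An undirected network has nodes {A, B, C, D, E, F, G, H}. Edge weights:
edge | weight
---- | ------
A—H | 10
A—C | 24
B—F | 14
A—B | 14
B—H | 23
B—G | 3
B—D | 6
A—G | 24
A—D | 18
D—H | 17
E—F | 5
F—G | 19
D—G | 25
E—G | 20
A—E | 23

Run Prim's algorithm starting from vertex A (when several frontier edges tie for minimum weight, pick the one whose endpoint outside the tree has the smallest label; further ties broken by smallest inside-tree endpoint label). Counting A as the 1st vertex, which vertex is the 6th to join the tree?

Prim's algorithm from A:
Step 1: cheapest edge leaving the tree is A—H (10); add H.
Step 2: cheapest edge leaving the tree is A—B (14); add B.
Step 3: cheapest edge leaving the tree is B—G (3); add G.
Step 4: cheapest edge leaving the tree is B—D (6); add D.
Step 5: cheapest edge leaving the tree is B—F (14); add F.
Step 6: cheapest edge leaving the tree is E—F (5); add E.
Step 7: cheapest edge leaving the tree is A—C (24); add C.
Vertex order: A, H, B, G, D, F, E, C. The 6th vertex is F.

F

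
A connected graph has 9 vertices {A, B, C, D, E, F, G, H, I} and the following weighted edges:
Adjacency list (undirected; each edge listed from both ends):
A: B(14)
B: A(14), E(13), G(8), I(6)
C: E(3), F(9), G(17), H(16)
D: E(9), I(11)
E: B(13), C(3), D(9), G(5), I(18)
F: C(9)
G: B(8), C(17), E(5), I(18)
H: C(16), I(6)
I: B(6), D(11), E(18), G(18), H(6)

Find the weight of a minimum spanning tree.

60

Kruskal: consider edges lightest-first.
C–E (3): add — endpoints in different components.
E–G (5): add — endpoints in different components.
B–I (6): add — endpoints in different components.
H–I (6): add — endpoints in different components.
B–G (8): add — endpoints in different components.
C–F (9): add — endpoints in different components.
D–E (9): add — endpoints in different components.
D–I (11): skip — D and I already connected.
B–E (13): skip — B and E already connected.
A–B (14): add — endpoints in different components.
MST edges: C–E, E–G, B–I, H–I, B–G, C–F, D–E, A–B; total weight 3+5+6+6+8+9+9+14 = 60.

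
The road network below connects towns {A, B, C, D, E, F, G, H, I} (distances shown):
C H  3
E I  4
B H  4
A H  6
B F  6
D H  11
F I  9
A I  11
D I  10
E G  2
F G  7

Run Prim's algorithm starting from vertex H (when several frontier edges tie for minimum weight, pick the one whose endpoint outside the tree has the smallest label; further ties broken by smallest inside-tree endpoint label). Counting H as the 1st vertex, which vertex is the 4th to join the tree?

A

Grow the tree from H using Prim:
Step 1: cheapest edge leaving the tree is C H (3); add C.
Step 2: cheapest edge leaving the tree is B H (4); add B.
Step 3: cheapest edge leaving the tree is A H (6); add A.
Step 4: cheapest edge leaving the tree is B F (6); add F.
Step 5: cheapest edge leaving the tree is F G (7); add G.
Step 6: cheapest edge leaving the tree is E G (2); add E.
Step 7: cheapest edge leaving the tree is E I (4); add I.
Step 8: cheapest edge leaving the tree is D I (10); add D.
Vertex order: H, C, B, A, F, G, E, I, D. The 4th vertex is A.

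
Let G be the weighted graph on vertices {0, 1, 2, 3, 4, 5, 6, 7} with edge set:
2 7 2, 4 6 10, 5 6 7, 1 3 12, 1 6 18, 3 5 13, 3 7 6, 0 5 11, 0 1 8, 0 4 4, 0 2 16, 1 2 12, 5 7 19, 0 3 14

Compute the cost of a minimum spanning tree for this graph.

49

Prim, starting at 6.
Step 1: frontier [5 6 7, 4 6 10, 1 6 18] → take 5 6 (7); add 5.
Step 2: frontier [0 5 11, 3 5 13, 5 7 19, 4 6 10, 1 6 18] → take 4 6 (10); add 4.
Step 3: frontier [0 4 4, 0 5 11, 3 5 13, 5 7 19, 1 6 18] → take 0 4 (4); add 0.
Step 4: frontier [0 1 8, 0 3 14, 0 2 16, 3 5 13, 5 7 19, 1 6 18] → take 0 1 (8); add 1.
Step 5: frontier [0 3 14, 0 2 16, 1 2 12, 1 3 12, 3 5 13, 5 7 19] → take 1 2 (12); add 2.
Step 6: frontier [0 3 14, 1 3 12, 2 7 2, 3 5 13, 5 7 19] → take 2 7 (2); add 7.
Step 7: frontier [0 3 14, 1 3 12, 3 5 13, 3 7 6] → take 3 7 (6); add 3.
MST edges: 5 6, 4 6, 0 4, 0 1, 1 2, 2 7, 3 7; total weight 7+10+4+8+12+2+6 = 49.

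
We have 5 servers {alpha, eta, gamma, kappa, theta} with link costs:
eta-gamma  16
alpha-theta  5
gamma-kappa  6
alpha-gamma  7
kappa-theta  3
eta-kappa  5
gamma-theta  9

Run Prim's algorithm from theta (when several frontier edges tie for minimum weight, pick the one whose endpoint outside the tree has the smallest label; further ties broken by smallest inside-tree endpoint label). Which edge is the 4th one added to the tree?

gamma-kappa

Grow the tree from theta using Prim:
Step 1: frontier [kappa-theta 3, alpha-theta 5, gamma-theta 9] → take kappa-theta (3); add kappa.
Step 2: frontier [eta-kappa 5, gamma-kappa 6, alpha-theta 5, gamma-theta 9] → take alpha-theta (5); add alpha.
Step 3: frontier [alpha-gamma 7, eta-kappa 5, gamma-kappa 6, gamma-theta 9] → take eta-kappa (5); add eta.
Step 4: frontier [alpha-gamma 7, eta-gamma 16, gamma-kappa 6, gamma-theta 9] → take gamma-kappa (6); add gamma.
The 4th edge added is gamma-kappa.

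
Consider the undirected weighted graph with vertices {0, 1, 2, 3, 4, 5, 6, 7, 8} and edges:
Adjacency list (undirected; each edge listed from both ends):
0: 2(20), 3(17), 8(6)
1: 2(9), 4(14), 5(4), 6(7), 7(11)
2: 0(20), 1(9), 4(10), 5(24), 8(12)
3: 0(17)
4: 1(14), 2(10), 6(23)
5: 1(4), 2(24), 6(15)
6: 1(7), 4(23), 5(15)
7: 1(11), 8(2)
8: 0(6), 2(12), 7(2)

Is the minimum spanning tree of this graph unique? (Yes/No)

Kruskal: consider edges lightest-first.
7–8 (2): add — endpoints in different components.
1–5 (4): add — endpoints in different components.
0–8 (6): add — endpoints in different components.
1–6 (7): add — endpoints in different components.
1–2 (9): add — endpoints in different components.
2–4 (10): add — endpoints in different components.
1–7 (11): add — endpoints in different components.
2–8 (12): skip — 2 and 8 already connected.
1–4 (14): skip — 1 and 4 already connected.
5–6 (15): skip — 5 and 6 already connected.
0–3 (17): add — endpoints in different components.
Every non-tree edge has weight strictly greater than the heaviest edge on the tree path between its endpoints, so the MST is unique.

Yes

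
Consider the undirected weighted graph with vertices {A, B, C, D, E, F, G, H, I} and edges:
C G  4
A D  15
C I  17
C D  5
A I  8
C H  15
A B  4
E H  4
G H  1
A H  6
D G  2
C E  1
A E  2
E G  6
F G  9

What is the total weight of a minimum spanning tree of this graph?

31

Sort edges by weight, then run Kruskal:
C E (1): add — endpoints in different components.
G H (1): add — endpoints in different components.
A E (2): add — endpoints in different components.
D G (2): add — endpoints in different components.
A B (4): add — endpoints in different components.
C G (4): add — endpoints in different components.
E H (4): skip — E and H already connected.
C D (5): skip — C and D already connected.
A H (6): skip — A and H already connected.
E G (6): skip — E and G already connected.
A I (8): add — endpoints in different components.
F G (9): add — endpoints in different components.
MST edges: C E, G H, A E, D G, A B, C G, A I, F G; total weight 1+1+2+2+4+4+8+9 = 31.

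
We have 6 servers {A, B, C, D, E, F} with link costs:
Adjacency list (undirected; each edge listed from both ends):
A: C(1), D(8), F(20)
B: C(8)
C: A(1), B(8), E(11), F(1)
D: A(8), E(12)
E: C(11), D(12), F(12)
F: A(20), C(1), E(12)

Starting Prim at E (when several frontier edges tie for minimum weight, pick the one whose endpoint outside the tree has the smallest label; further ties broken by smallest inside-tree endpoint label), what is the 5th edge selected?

A-D

Prim's algorithm from E:
Step 1: frontier [C-E 11, D-E 12, E-F 12] → take C-E (11); add C.
Step 2: frontier [A-C 1, C-F 1, B-C 8, D-E 12, E-F 12] → take A-C (1); add A.
Step 3: frontier [A-D 8, A-F 20, C-F 1, B-C 8, D-E 12, E-F 12] → take C-F (1); add F.
Step 4: frontier [A-D 8, B-C 8, D-E 12] → take B-C (8); add B.
Step 5: frontier [A-D 8, D-E 12] → take A-D (8); add D.
The 5th edge added is A-D.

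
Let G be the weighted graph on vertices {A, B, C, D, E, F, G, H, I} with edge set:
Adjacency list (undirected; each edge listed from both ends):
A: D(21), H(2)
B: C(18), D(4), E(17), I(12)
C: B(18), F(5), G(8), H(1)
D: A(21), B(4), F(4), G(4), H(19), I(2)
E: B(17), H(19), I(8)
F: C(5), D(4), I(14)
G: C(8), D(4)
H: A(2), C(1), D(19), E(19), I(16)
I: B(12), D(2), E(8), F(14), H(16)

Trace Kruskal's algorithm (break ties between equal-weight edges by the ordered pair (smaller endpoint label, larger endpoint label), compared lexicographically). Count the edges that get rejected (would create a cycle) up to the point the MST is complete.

Kruskal: consider edges lightest-first.
C–H (1): add — endpoints in different components.
A–H (2): add — endpoints in different components.
D–I (2): add — endpoints in different components.
B–D (4): add — endpoints in different components.
D–F (4): add — endpoints in different components.
D–G (4): add — endpoints in different components.
C–F (5): add — endpoints in different components.
C–G (8): skip — C and G already connected.
E–I (8): add — endpoints in different components.
Edges rejected before the tree was complete: 1.

1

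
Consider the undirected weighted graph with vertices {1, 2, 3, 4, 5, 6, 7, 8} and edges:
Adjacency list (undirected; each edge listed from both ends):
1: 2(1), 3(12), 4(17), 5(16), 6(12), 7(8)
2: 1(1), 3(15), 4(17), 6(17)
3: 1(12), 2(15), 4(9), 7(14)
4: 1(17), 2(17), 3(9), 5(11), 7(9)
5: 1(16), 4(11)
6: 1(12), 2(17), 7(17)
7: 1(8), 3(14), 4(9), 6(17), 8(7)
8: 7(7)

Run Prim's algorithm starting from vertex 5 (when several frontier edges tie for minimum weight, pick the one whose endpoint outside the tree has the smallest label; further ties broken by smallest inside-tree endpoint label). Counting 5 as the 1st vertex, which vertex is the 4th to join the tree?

Prim's algorithm from 5:
Step 1: cheapest edge leaving the tree is 4—5 (11); add 4.
Step 2: cheapest edge leaving the tree is 3—4 (9); add 3.
Step 3: cheapest edge leaving the tree is 4—7 (9); add 7.
Step 4: cheapest edge leaving the tree is 7—8 (7); add 8.
Step 5: cheapest edge leaving the tree is 1—7 (8); add 1.
Step 6: cheapest edge leaving the tree is 1—2 (1); add 2.
Step 7: cheapest edge leaving the tree is 1—6 (12); add 6.
Vertex order: 5, 4, 3, 7, 8, 1, 2, 6. The 4th vertex is 7.

7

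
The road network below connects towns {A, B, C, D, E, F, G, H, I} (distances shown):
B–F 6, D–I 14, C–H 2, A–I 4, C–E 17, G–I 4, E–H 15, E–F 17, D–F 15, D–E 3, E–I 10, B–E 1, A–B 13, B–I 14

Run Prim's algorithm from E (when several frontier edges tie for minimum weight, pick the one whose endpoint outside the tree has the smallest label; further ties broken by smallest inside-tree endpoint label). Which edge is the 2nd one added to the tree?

Grow the tree from E using Prim:
Step 1: cheapest edge leaving the tree is B–E (1); add B.
Step 2: cheapest edge leaving the tree is D–E (3); add D.
Step 3: cheapest edge leaving the tree is B–F (6); add F.
Step 4: cheapest edge leaving the tree is E–I (10); add I.
Step 5: cheapest edge leaving the tree is A–I (4); add A.
Step 6: cheapest edge leaving the tree is G–I (4); add G.
Step 7: cheapest edge leaving the tree is E–H (15); add H.
Step 8: cheapest edge leaving the tree is C–H (2); add C.
The 2nd edge added is D–E.

D-E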